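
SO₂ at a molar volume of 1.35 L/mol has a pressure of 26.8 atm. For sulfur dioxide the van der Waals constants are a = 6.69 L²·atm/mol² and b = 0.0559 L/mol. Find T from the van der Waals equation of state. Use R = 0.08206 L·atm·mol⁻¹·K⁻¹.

T ≈ 480.5 K

T = (P + a/V_m²)(V_m − b)/R
P + a/V_m² = 26.8 + 6.69/(1.35)² = 30.471 atm
V_m − b = 1.35 − 0.0559 = 1.2941 L/mol
T = (30.471)(1.2941)/0.08206 = 480.5 K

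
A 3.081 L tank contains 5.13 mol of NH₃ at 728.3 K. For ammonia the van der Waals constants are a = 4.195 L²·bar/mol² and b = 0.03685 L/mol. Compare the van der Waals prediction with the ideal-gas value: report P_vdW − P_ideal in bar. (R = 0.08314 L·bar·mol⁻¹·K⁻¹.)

ΔP ≈ -5.04 bar

Ideal: P_ideal = nRT/V = (5.13)(0.08314)(728.3)/3.081 = 100.820 bar
vdW: P = nRT/(V − nb) − a n²/V² = 310.626/2.89196 − 110.399/9.49256 = 107.410 − 11.6301 = 95.780 bar
ΔP = 95.780 − 100.820 = -5.04 bar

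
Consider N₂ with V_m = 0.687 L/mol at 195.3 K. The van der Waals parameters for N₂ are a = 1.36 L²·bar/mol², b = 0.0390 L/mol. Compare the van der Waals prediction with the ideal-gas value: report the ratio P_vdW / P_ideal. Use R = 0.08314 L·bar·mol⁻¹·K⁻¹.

Ideal: P_ideal = RT/V_m = (0.08314)(195.3)/0.687 = 23.6350 bar
vdW: P = RT/(V_m − b) − a/V_m² = 16.2372/0.648000 − 1.36/0.471969 = 25.0574 − 2.88155 = 22.1759 bar
Ratio = 22.1759/23.6350 = 0.9383

P_vdW / P_ideal ≈ 0.9383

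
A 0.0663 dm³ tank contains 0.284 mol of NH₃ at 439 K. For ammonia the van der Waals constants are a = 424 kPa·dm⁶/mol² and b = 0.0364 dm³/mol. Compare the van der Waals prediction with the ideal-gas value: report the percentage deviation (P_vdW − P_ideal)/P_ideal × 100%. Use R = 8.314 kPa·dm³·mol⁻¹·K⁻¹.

-31.29 %

Ideal: P_ideal = nRT/V = (0.284)(8.314)(439)/0.0663 = 15634.3 kPa
vdW: P = nRT/(V − nb) − a n²/V² = 1036.56/0.0559624 − 34.1981/0.00439569 = 18522.4 − 7779.92 = 10742.5 kPa
% deviation = (10742.5 − 15634.3)/15634.3 × 100% = -31.29%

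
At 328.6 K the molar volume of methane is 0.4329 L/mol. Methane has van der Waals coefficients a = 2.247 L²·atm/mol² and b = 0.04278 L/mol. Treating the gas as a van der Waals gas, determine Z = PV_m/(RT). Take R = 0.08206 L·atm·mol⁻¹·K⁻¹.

P = RT/(V_m − b) − a/V_m² = (0.08206)(328.6)/(0.4329 − 0.04278) − 2.247/(0.4329)²
  = 26.965/0.39012 − 11.990 = 69.120 − 11.990 = 57.130 atm
Z = PV_m/(RT) = (57.130)(0.4329)/((0.08206)(328.6)) = 24.732/26.965 = 0.9172

Z ≈ 0.9172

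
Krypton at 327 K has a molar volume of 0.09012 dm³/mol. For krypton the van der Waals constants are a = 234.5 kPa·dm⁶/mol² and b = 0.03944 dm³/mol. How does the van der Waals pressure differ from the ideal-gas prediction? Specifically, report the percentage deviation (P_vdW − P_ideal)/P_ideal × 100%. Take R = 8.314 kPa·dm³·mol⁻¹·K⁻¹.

-17.89 %

Ideal: P_ideal = RT/V_m = (8.314)(327)/0.09012 = 30167.3 kPa
vdW: P = RT/(V_m − b) − a/V_m² = 2718.68/0.0506800 − 234.5/0.00812161 = 53644.0 − 28873.6 = 24770.4 kPa
% deviation = (24770.4 − 30167.3)/30167.3 × 100% = -17.89%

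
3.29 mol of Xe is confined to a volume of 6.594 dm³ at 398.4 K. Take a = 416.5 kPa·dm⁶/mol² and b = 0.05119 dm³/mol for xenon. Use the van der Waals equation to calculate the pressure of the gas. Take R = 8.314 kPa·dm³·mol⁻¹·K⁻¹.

P ≈ 1592 kPa

P = nRT/(V − nb) − a n²/V²
nRT/(V − nb) = (3.29)(8.314)(398.4)/(6.594 − 3.29×0.05119) = 10897/6.4256 = 1695.9 kPa
a n²/V² = (416.5)(3.29)²/(6.594)² = 103.68 kPa
P = 1695.9 − 103.68 = 1592 kPa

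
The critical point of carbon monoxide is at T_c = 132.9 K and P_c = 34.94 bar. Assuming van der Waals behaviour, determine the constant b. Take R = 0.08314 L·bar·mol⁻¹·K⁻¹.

From T_c = 8a/(27Rb) and P_c = a/(27b²): b = R T_c/(8 P_c).
b = (0.08314)(132.9)/(8×34.94) = 11.049/279.52 = 0.03953 L/mol

b ≈ 0.03953 L/mol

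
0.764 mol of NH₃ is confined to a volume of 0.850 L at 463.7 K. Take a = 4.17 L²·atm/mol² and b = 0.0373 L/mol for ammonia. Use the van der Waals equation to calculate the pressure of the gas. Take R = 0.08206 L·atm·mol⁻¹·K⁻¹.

P = nRT/(V − nb) − a n²/V²
nRT/(V − nb) = (0.764)(0.08206)(463.7)/(0.850 − 0.764×0.0373) = 29.071/0.82150 = 35.388 atm
a n²/V² = (4.17)(0.764)²/(0.850)² = 3.3689 atm
P = 35.388 − 3.3689 = 32.02 atm

P ≈ 32.02 atm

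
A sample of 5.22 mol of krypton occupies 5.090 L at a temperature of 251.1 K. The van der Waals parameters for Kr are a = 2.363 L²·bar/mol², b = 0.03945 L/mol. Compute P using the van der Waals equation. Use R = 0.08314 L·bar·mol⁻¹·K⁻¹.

P = nRT/(V − nb) − a n²/V²
nRT/(V − nb) = (5.22)(0.08314)(251.1)/(5.090 − 5.22×0.03945) = 108.98/4.8841 = 22.313 bar
a n²/V² = (2.363)(5.22)²/(5.090)² = 2.4852 bar
P = 22.313 − 2.4852 = 19.83 bar

P ≈ 19.83 bar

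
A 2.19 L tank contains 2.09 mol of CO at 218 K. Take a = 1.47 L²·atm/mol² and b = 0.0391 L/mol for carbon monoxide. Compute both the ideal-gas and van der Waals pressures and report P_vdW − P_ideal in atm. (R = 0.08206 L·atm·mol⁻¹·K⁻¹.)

ΔP ≈ -0.677 atm

Ideal: P_ideal = nRT/V = (2.09)(0.08206)(218)/2.19 = 17.0722 atm
vdW: P = nRT/(V − nb) − a n²/V² = 37.3882/2.10828 − 6.42111/4.79610 = 17.7340 − 1.33882 = 16.3952 atm
ΔP = 16.3952 − 17.0722 = -0.677 atm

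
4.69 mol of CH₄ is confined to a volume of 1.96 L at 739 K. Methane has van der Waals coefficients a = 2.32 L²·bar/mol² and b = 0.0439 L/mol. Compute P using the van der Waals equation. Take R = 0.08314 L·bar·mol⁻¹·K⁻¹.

P = nRT/(V − nb) − a n²/V²
nRT/(V − nb) = (4.69)(0.08314)(739)/(1.96 − 4.69×0.0439) = 288.16/1.7541 = 164.28 bar
a n²/V² = (2.32)(4.69)²/(1.96)² = 13.284 bar
P = 164.28 − 13.284 = 151.0 bar

P ≈ 151.0 bar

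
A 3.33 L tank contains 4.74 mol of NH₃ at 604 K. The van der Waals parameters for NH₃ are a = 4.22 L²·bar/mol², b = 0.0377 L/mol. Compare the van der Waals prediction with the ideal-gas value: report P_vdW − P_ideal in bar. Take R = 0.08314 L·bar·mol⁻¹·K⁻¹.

Ideal: P_ideal = nRT/V = (4.74)(0.08314)(604)/3.33 = 71.4794 bar
vdW: P = nRT/(V − nb) − a n²/V² = 238.026/3.15130 − 94.8133/11.0889 = 75.5326 − 8.55029 = 66.9823 bar
ΔP = 66.9823 − 71.4794 = -4.497 bar

ΔP ≈ -4.497 bar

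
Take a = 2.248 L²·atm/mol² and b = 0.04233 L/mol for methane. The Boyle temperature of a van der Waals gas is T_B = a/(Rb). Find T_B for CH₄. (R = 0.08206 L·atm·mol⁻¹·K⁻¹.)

For a van der Waals gas the second virial coefficient B₂ = b − a/(RT) vanishes at T_B = a/(Rb).
T_B = 2.248/(0.08206×0.04233) = 2.248/0.0034736 = 647.2 K

T_B ≈ 647.2 K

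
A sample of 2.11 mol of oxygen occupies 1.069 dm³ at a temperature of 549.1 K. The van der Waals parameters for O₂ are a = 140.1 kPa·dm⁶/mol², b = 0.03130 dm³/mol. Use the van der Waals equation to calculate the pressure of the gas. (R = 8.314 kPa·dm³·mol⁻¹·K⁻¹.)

P ≈ 9058 kPa

P = nRT/(V − nb) − a n²/V²
nRT/(V − nb) = (2.11)(8.314)(549.1)/(1.069 − 2.11×0.03130) = 9632.6/1.0030 = 9603.8 kPa
a n²/V² = (140.1)(2.11)²/(1.069)² = 545.82 kPa
P = 9603.8 − 545.82 = 9058 kPa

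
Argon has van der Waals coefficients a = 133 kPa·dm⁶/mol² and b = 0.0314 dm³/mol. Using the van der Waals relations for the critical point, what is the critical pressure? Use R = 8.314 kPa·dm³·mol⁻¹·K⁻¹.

P_c ≈ 4996 kPa

For a van der Waals gas, P_c = a/(27b²).
P_c = 133/(27×(0.0314)²) = 133/0.026621 = 4996 kPa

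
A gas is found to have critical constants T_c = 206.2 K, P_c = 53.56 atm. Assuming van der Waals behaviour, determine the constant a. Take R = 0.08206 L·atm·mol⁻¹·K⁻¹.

From T_c = 8a/(27Rb) and P_c = a/(27b²): a = 27 R² T_c²/(64 P_c).
a = 27×(0.08206)²×(206.2)²/(64×53.56) = 7730.4/3427.8 = 2.255 L²·atm/mol²

a ≈ 2.255 L²·atm/mol²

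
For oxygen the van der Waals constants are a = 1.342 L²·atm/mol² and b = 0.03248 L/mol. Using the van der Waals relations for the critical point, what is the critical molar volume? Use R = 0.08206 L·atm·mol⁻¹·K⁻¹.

V_m,c ≈ 0.09744 L/mol

For a van der Waals gas, V_m,c = 3b.
V_m,c = 3×0.03248 = 0.09744 L/mol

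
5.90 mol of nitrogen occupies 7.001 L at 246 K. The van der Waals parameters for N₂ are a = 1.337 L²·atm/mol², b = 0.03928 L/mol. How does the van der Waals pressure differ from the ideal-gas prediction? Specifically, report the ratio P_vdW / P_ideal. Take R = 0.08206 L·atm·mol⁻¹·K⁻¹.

P_vdW / P_ideal ≈ 0.9784

Ideal: P_ideal = nRT/V = (5.90)(0.08206)(246)/7.001 = 17.0121 atm
vdW: P = nRT/(V − nb) − a n²/V² = 119.102/6.76925 − 46.5410/49.0140 = 17.5946 − 0.949545 = 16.6451 atm
Ratio = 16.6451/17.0121 = 0.9784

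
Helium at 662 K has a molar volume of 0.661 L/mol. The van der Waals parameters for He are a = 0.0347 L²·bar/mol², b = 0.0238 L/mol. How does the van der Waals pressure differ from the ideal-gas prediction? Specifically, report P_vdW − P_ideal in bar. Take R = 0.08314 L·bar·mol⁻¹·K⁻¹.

Ideal: P_ideal = RT/V_m = (0.08314)(662)/0.661 = 83.2658 bar
vdW: P = RT/(V_m − b) − a/V_m² = 55.0387/0.637200 − 0.0347/0.436921 = 86.3759 − 0.0794194 = 86.2965 bar
ΔP = 86.2965 − 83.2658 = 3.031 bar

ΔP ≈ 3.031 bar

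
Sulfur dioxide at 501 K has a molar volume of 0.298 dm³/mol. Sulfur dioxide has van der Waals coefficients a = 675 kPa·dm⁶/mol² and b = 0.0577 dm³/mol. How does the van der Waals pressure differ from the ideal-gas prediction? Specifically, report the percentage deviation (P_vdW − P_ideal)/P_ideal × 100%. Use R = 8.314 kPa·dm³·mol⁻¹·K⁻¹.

-30.37 %

Ideal: P_ideal = RT/V_m = (8.314)(501)/0.298 = 13977.6 kPa
vdW: P = RT/(V_m − b) − a/V_m² = 4165.31/0.240300 − 675/0.0888040 = 17333.8 − 7601.01 = 9732.8 kPa
% deviation = (9732.8 − 13977.6)/13977.6 × 100% = -30.37%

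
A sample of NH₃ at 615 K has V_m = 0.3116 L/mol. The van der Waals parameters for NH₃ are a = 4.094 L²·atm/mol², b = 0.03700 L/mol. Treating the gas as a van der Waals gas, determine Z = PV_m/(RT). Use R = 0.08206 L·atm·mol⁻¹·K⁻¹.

P = RT/(V_m − b) − a/V_m² = (0.08206)(615)/(0.3116 − 0.03700) − 4.094/(0.3116)²
  = 50.467/0.27460 − 42.165 = 183.78 − 42.165 = 141.62 atm
Z = PV_m/(RT) = (141.62)(0.3116)/((0.08206)(615)) = 44.129/50.467 = 0.8744

Z ≈ 0.8744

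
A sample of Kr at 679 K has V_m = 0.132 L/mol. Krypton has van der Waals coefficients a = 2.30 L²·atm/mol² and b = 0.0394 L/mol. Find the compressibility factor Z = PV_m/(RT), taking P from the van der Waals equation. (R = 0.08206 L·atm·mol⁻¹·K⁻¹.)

P = RT/(V_m − b) − a/V_m² = (0.08206)(679)/(0.132 − 0.0394) − 2.30/(0.132)²
  = 55.719/0.092600 − 132.00 = 601.72 − 132.00 = 469.72 atm
Z = PV_m/(RT) = (469.72)(0.132)/((0.08206)(679)) = 62.003/55.719 = 1.113

Z ≈ 1.113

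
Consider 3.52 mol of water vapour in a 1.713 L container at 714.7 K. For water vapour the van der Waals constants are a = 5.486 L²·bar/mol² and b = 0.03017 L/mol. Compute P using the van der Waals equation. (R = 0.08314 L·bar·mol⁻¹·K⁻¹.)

P = nRT/(V − nb) − a n²/V²
nRT/(V − nb) = (3.52)(0.08314)(714.7)/(1.713 − 3.52×0.03017) = 209.16/1.6068 = 130.17 bar
a n²/V² = (5.486)(3.52)²/(1.713)² = 23.165 bar
P = 130.17 − 23.165 = 107.0 bar

P ≈ 107.0 bar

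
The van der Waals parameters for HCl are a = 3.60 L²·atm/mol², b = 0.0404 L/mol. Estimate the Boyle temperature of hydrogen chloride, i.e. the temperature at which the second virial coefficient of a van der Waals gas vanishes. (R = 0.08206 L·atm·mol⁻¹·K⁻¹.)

T_B ≈ 1086 K

For a van der Waals gas the second virial coefficient B₂ = b − a/(RT) vanishes at T_B = a/(Rb).
T_B = 3.60/(0.08206×0.0404) = 3.60/0.0033152 = 1086 K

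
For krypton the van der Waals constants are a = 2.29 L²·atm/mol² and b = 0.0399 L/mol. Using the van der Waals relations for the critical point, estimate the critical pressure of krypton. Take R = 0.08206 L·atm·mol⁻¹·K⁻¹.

For a van der Waals gas, P_c = a/(27b²).
P_c = 2.29/(27×(0.0399)²) = 2.29/0.042984 = 53.28 atm

P_c ≈ 53.28 atm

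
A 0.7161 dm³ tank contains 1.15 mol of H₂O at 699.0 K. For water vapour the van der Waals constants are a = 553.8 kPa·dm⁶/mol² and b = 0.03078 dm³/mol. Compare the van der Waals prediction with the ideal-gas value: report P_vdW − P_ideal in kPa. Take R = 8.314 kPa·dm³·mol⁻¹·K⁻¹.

ΔP ≈ -942.9 kPa

Ideal: P_ideal = nRT/V = (1.15)(8.314)(699.0)/0.7161 = 9332.79 kPa
vdW: P = nRT/(V − nb) − a n²/V² = 6683.21/0.680703 − 732.401/0.512799 = 9818.10 − 1428.24 = 8389.86 kPa
ΔP = 8389.86 − 9332.79 = -942.9 kPa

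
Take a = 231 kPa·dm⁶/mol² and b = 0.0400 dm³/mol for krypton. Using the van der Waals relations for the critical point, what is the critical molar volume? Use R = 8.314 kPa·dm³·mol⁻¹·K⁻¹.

For a van der Waals gas, V_m,c = 3b.
V_m,c = 3×0.0400 = 0.1200 dm³/mol

V_m,c ≈ 0.1200 dm³/mol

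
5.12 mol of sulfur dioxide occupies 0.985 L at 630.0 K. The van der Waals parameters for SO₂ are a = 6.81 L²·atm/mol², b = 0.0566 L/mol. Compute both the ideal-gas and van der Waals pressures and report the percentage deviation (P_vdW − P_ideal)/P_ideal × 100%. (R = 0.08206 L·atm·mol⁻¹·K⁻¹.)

-26.79 %

Ideal: P_ideal = nRT/V = (5.12)(0.08206)(630.0)/0.985 = 268.724 atm
vdW: P = nRT/(V − nb) − a n²/V² = 264.693/0.695208 − 178.520/0.970225 = 380.739 − 183.999 = 196.740 atm
% deviation = (196.740 − 268.724)/268.724 × 100% = -26.79%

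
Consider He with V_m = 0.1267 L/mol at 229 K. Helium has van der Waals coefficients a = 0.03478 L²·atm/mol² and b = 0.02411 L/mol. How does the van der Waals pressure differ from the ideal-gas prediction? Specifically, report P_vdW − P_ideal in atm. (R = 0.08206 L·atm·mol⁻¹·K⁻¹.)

ΔP ≈ 32.69 atm

Ideal: P_ideal = RT/V_m = (0.08206)(229)/0.1267 = 148.317 atm
vdW: P = RT/(V_m − b) − a/V_m² = 18.7917/0.102590 − 0.03478/0.0160529 = 183.173 − 2.16659 = 181.006 atm
ΔP = 181.006 − 148.317 = 32.69 atm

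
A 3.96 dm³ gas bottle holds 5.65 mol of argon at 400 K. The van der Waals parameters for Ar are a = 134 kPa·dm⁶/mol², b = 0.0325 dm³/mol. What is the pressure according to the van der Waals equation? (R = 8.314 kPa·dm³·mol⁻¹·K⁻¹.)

P = nRT/(V − nb) − a n²/V²
nRT/(V − nb) = (5.65)(8.314)(400)/(3.96 − 5.65×0.0325) = 18790/3.7764 = 4975.6 kPa
a n²/V² = (134)(5.65)²/(3.96)² = 272.78 kPa
P = 4975.6 − 272.78 = 4703 kPa

P ≈ 4703 kPa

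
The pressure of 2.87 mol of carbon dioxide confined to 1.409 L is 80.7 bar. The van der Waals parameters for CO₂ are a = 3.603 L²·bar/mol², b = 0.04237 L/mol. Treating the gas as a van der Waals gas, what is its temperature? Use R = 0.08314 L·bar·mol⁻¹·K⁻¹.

T ≈ 516.1 K

T = (P + a n²/V²)(V − nb)/(nR)
P + a n²/V² = 80.7 + (3.603)(2.87)²/(1.409)² = 95.649 bar
V − nb = 1.409 − (2.87)(0.04237) = 1.2874 L
T = (95.649)(1.2874)/((2.87)(0.08314)) = 516.1 K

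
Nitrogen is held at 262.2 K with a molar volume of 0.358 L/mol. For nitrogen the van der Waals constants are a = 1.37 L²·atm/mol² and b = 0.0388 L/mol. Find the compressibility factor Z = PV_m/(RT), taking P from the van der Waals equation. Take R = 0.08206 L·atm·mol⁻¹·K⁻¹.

Z ≈ 0.9437

P = RT/(V_m − b) − a/V_m² = (0.08206)(262.2)/(0.358 − 0.0388) − 1.37/(0.358)²
  = 21.516/0.31920 − 10.689 = 67.406 − 10.689 = 56.717 atm
Z = PV_m/(RT) = (56.717)(0.358)/((0.08206)(262.2)) = 20.305/21.516 = 0.9437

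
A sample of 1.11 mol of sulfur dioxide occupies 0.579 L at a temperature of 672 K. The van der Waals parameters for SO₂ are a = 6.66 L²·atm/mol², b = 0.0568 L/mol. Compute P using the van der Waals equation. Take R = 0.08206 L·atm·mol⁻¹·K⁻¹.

P ≈ 94.16 atm

P = nRT/(V − nb) − a n²/V²
nRT/(V − nb) = (1.11)(0.08206)(672)/(0.579 − 1.11×0.0568) = 61.210/0.51595 = 118.64 atm
a n²/V² = (6.66)(1.11)²/(0.579)² = 24.477 atm
P = 118.64 − 24.477 = 94.16 atm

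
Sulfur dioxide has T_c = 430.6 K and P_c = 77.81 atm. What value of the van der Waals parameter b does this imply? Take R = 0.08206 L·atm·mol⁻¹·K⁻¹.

From T_c = 8a/(27Rb) and P_c = a/(27b²): b = R T_c/(8 P_c).
b = (0.08206)(430.6)/(8×77.81) = 35.335/622.48 = 0.05676 L/mol

b ≈ 0.05676 L/mol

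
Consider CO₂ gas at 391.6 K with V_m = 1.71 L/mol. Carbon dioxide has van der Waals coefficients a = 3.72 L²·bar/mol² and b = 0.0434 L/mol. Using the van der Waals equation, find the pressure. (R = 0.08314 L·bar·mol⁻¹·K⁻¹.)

P ≈ 18.26 bar

P = RT/(V_m − b) − a/V_m²
RT/(V_m − b) = (0.08314)(391.6)/(1.71 − 0.0434) = 32.558/1.6666 = 19.536 bar
a/V_m² = 3.72/(1.71)² = 1.2722 bar
P = 19.536 − 1.2722 = 18.26 bar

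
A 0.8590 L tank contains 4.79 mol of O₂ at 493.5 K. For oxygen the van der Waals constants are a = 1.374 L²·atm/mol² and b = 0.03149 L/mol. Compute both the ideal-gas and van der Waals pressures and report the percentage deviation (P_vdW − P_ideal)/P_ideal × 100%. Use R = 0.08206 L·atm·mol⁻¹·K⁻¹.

Ideal: P_ideal = nRT/V = (4.79)(0.08206)(493.5)/0.8590 = 225.819 atm
vdW: P = nRT/(V − nb) − a n²/V² = 193.979/0.708163 − 31.5252/0.737881 = 273.919 − 42.7240 = 231.195 atm
% deviation = (231.195 − 225.819)/225.819 × 100% = 2.38%

2.38 %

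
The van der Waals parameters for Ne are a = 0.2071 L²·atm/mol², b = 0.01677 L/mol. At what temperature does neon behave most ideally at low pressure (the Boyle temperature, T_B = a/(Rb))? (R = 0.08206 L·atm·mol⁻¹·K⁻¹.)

For a van der Waals gas the second virial coefficient B₂ = b − a/(RT) vanishes at T_B = a/(Rb).
T_B = 0.2071/(0.08206×0.01677) = 0.2071/0.0013761 = 150.5 K

T_B ≈ 150.5 K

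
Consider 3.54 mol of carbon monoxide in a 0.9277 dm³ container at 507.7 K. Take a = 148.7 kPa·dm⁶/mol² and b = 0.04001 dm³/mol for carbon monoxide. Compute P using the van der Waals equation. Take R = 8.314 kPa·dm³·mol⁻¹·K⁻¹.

P ≈ 16844 kPa

P = nRT/(V − nb) − a n²/V²
nRT/(V − nb) = (3.54)(8.314)(507.7)/(0.9277 − 3.54×0.04001) = 14942/0.78606 = 19009 kPa
a n²/V² = (148.7)(3.54)²/(0.9277)² = 2165.2 kPa
P = 19009 − 2165.2 = 16844 kPa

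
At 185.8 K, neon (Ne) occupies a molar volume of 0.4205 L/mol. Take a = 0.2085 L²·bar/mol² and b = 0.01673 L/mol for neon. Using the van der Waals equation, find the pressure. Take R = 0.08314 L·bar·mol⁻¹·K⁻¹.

P ≈ 37.08 bar

P = RT/(V_m − b) − a/V_m²
RT/(V_m − b) = (0.08314)(185.8)/(0.4205 − 0.01673) = 15.447/0.40377 = 38.257 bar
a/V_m² = 0.2085/(0.4205)² = 1.1792 bar
P = 38.257 − 1.1792 = 37.08 bar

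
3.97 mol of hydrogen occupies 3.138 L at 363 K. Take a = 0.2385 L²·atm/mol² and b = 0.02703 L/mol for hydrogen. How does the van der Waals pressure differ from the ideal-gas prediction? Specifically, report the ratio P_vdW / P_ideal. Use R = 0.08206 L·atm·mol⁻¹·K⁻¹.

P_vdW / P_ideal ≈ 1.025

Ideal: P_ideal = nRT/V = (3.97)(0.08206)(363)/3.138 = 37.6856 atm
vdW: P = nRT/(V − nb) − a n²/V² = 118.257/3.03069 − 3.75897/9.84704 = 39.0198 − 0.381736 = 38.6381 atm
Ratio = 38.6381/37.6856 = 1.025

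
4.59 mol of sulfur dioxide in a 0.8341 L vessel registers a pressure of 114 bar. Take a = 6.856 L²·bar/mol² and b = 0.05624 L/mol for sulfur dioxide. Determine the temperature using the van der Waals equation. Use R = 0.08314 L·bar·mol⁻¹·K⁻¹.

T ≈ 485.4 K

T = (P + a n²/V²)(V − nb)/(nR)
P + a n²/V² = 114 + (6.856)(4.59)²/(0.8341)² = 321.62 bar
V − nb = 0.8341 − (4.59)(0.05624) = 0.57596 L
T = (321.62)(0.57596)/((4.59)(0.08314)) = 485.4 K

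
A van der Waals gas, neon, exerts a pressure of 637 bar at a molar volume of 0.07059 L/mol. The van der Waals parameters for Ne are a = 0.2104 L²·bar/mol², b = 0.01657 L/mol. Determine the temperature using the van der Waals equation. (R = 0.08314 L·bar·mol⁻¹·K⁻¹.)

T = (P + a/V_m²)(V_m − b)/R
P + a/V_m² = 637 + 0.2104/(0.07059)² = 679.22 bar
V_m − b = 0.07059 − 0.01657 = 0.054020 L/mol
T = (679.22)(0.054020)/0.08314 = 441.3 K

T ≈ 441.3 K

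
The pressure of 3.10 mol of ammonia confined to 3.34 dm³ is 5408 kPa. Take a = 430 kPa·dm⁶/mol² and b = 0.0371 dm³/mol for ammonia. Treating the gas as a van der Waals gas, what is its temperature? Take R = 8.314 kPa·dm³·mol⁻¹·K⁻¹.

T = (P + a n²/V²)(V − nb)/(nR)
P + a n²/V² = 5408 + (430)(3.10)²/(3.34)² = 5778.4 kPa
V − nb = 3.34 − (3.10)(0.0371) = 3.2250 dm³
T = (5778.4)(3.2250)/((3.10)(8.314)) = 723.0 K

T ≈ 723.0 K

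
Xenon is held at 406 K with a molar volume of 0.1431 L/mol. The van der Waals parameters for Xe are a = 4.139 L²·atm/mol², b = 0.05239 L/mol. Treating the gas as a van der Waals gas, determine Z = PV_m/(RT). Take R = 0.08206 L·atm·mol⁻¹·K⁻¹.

Z ≈ 0.7094

P = RT/(V_m − b) − a/V_m² = (0.08206)(406)/(0.1431 − 0.05239) − 4.139/(0.1431)²
  = 33.316/0.090710 − 202.12 = 367.28 − 202.12 = 165.16 atm
Z = PV_m/(RT) = (165.16)(0.1431)/((0.08206)(406)) = 23.634/33.316 = 0.7094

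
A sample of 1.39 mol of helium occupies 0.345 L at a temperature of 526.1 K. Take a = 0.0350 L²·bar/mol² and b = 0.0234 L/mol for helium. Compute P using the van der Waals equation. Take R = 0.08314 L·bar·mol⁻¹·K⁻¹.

P = nRT/(V − nb) − a n²/V²
nRT/(V − nb) = (1.39)(0.08314)(526.1)/(0.345 − 1.39×0.0234) = 60.799/0.31247 = 194.58 bar
a n²/V² = (0.0350)(1.39)²/(0.345)² = 0.56815 bar
P = 194.58 − 0.56815 = 194.0 bar

P ≈ 194.0 bar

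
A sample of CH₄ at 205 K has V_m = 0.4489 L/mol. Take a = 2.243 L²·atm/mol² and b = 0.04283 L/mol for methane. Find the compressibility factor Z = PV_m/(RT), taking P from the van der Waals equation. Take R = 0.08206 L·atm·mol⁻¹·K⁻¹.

Z ≈ 0.8084

P = RT/(V_m − b) − a/V_m² = (0.08206)(205)/(0.4489 − 0.04283) − 2.243/(0.4489)²
  = 16.822/0.40607 − 11.131 = 41.426 − 11.131 = 30.295 atm
Z = PV_m/(RT) = (30.295)(0.4489)/((0.08206)(205)) = 13.599/16.822 = 0.8084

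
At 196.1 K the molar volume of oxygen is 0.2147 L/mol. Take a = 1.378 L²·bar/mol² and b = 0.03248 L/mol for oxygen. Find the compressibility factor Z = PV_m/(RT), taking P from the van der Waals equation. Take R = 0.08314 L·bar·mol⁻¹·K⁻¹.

P = RT/(V_m − b) − a/V_m² = (0.08314)(196.1)/(0.2147 − 0.03248) − 1.378/(0.2147)²
  = 16.304/0.18222 − 29.894 = 89.474 − 29.894 = 59.580 bar
Z = PV_m/(RT) = (59.580)(0.2147)/((0.08314)(196.1)) = 12.792/16.304 = 0.7846

Z ≈ 0.7846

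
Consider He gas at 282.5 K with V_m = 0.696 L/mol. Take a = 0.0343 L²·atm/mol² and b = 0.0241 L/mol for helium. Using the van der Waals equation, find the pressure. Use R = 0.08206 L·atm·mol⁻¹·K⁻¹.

P = RT/(V_m − b) − a/V_m²
RT/(V_m − b) = (0.08206)(282.5)/(0.696 − 0.0241) = 23.182/0.67190 = 34.502 atm
a/V_m² = 0.0343/(0.696)² = 0.070807 atm
P = 34.502 − 0.070807 = 34.43 atm

P ≈ 34.43 atm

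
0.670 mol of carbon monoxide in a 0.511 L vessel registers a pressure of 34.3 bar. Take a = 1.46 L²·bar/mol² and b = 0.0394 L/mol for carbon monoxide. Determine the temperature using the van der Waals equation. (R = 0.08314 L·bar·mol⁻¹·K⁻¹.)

T ≈ 320.2 K

T = (P + a n²/V²)(V − nb)/(nR)
P + a n²/V² = 34.3 + (1.46)(0.670)²/(0.511)² = 36.810 bar
V − nb = 0.511 − (0.670)(0.0394) = 0.48460 L
T = (36.810)(0.48460)/((0.670)(0.08314)) = 320.2 K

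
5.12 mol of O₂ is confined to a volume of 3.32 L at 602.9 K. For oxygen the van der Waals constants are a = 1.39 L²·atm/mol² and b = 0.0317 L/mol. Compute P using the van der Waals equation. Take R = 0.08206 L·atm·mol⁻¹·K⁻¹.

P ≈ 76.91 atm

P = nRT/(V − nb) − a n²/V²
nRT/(V − nb) = (5.12)(0.08206)(602.9)/(3.32 − 5.12×0.0317) = 253.31/3.1577 = 80.220 atm
a n²/V² = (1.39)(5.12)²/(3.32)² = 3.3058 atm
P = 80.220 − 3.3058 = 76.91 atm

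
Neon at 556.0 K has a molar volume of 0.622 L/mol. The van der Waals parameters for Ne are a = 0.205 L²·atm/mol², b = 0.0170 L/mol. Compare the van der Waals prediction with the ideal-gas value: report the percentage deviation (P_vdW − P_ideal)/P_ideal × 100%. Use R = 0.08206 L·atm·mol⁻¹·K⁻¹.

2.09 %

Ideal: P_ideal = RT/V_m = (0.08206)(556.0)/0.622 = 73.3527 atm
vdW: P = RT/(V_m − b) − a/V_m² = 45.6254/0.605000 − 0.205/0.386884 = 75.4139 − 0.529875 = 74.8840 atm
% deviation = (74.8840 − 73.3527)/73.3527 × 100% = 2.09%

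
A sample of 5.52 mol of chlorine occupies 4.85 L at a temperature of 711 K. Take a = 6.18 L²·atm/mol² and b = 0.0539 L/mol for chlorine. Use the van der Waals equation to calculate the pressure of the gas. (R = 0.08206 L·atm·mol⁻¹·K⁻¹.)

P ≈ 62.74 atm

P = nRT/(V − nb) − a n²/V²
nRT/(V − nb) = (5.52)(0.08206)(711)/(4.85 − 5.52×0.0539) = 322.06/4.5525 = 70.744 atm
a n²/V² = (6.18)(5.52)²/(4.85)² = 8.0054 atm
P = 70.744 − 8.0054 = 62.74 atm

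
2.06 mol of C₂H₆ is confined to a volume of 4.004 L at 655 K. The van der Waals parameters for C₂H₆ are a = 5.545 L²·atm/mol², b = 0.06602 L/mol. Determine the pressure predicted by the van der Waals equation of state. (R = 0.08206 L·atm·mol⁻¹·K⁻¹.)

P ≈ 27.16 atm

P = nRT/(V − nb) − a n²/V²
nRT/(V − nb) = (2.06)(0.08206)(655)/(4.004 − 2.06×0.06602) = 110.72/3.8680 = 28.625 atm
a n²/V² = (5.545)(2.06)²/(4.004)² = 1.4677 atm
P = 28.625 − 1.4677 = 27.16 atm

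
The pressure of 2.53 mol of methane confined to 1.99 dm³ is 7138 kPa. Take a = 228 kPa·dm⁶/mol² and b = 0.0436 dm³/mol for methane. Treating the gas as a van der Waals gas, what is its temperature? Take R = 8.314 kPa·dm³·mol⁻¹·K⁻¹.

T ≈ 670.8 K

T = (P + a n²/V²)(V − nb)/(nR)
P + a n²/V² = 7138 + (228)(2.53)²/(1.99)² = 7506.5 kPa
V − nb = 1.99 − (2.53)(0.0436) = 1.8797 dm³
T = (7506.5)(1.8797)/((2.53)(8.314)) = 670.8 K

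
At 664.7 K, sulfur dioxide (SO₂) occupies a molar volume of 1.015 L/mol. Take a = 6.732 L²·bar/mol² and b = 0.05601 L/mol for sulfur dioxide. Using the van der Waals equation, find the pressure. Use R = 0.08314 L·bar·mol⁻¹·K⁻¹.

P ≈ 51.09 bar

P = RT/(V_m − b) − a/V_m²
RT/(V_m − b) = (0.08314)(664.7)/(1.015 − 0.05601) = 55.263/0.95899 = 57.626 bar
a/V_m² = 6.732/(1.015)² = 6.5345 bar
P = 57.626 − 6.5345 = 51.09 bar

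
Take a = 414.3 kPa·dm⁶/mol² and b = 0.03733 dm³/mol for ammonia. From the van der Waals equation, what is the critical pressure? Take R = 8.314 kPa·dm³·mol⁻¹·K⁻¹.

For a van der Waals gas, P_c = a/(27b²).
P_c = 414.3/(27×(0.03733)²) = 414.3/0.037625 = 11011 kPa

P_c ≈ 11011 kPa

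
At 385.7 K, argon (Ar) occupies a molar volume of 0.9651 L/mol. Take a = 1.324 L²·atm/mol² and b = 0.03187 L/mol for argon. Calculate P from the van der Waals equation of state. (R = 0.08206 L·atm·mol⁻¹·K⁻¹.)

P = RT/(V_m − b) − a/V_m²
RT/(V_m − b) = (0.08206)(385.7)/(0.9651 − 0.03187) = 31.651/0.93323 = 33.916 atm
a/V_m² = 1.324/(0.9651)² = 1.4215 atm
P = 33.916 − 1.4215 = 32.49 atm

P ≈ 32.49 atm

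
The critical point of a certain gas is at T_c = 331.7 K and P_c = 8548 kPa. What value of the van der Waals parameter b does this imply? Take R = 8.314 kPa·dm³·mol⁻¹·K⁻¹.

From T_c = 8a/(27Rb) and P_c = a/(27b²): b = R T_c/(8 P_c).
b = (8.314)(331.7)/(8×8548) = 2757.8/68384 = 0.04033 dm³/mol

b ≈ 0.04033 dm³/mol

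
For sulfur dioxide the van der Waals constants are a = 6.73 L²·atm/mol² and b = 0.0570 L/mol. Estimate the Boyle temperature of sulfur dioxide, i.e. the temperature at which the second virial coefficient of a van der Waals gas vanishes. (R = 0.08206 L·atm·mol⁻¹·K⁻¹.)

T_B ≈ 1439 K

For a van der Waals gas the second virial coefficient B₂ = b − a/(RT) vanishes at T_B = a/(Rb).
T_B = 6.73/(0.08206×0.0570) = 6.73/0.0046774 = 1439 K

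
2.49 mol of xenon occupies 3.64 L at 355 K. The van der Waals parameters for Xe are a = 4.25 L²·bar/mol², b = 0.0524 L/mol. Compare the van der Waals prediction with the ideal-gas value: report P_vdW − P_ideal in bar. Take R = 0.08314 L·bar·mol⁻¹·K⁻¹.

Ideal: P_ideal = nRT/V = (2.49)(0.08314)(355)/3.64 = 20.1900 bar
vdW: P = nRT/(V − nb) − a n²/V² = 73.4916/3.50952 − 26.3504/13.2496 = 20.9406 − 1.98877 = 18.9518 bar
ΔP = 18.9518 − 20.1900 = -1.238 bar

ΔP ≈ -1.238 bar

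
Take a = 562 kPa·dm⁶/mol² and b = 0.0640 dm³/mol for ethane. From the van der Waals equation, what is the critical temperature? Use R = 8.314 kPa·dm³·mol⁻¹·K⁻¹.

T_c ≈ 312.9 K

For a van der Waals gas, T_c = 8a/(27Rb).
T_c = 8×562/(27×8.314×0.0640) = 4496.0/14.367 = 312.9 K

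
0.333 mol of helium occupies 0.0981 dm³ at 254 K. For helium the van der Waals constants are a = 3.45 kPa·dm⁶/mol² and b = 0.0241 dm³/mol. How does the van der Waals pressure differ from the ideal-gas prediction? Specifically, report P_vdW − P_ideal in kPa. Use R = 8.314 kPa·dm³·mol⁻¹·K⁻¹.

Ideal: P_ideal = nRT/V = (0.333)(8.314)(254)/0.0981 = 7168.35 kPa
vdW: P = nRT/(V − nb) − a n²/V² = 703.215/0.0900747 − 0.382567/0.00962361 = 7807.02 − 39.7530 = 7767.27 kPa
ΔP = 7767.27 − 7168.35 = 598.9 kPa

ΔP ≈ 598.9 kPa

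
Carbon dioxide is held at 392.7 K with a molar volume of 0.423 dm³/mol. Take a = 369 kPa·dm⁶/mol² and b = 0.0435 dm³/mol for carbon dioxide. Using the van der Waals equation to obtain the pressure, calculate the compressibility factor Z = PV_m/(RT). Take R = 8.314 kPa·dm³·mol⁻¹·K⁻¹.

P = RT/(V_m − b) − a/V_m² = (8.314)(392.7)/(0.423 − 0.0435) − 369/(0.423)²
  = 3264.9/0.37950 − 2062.3 = 8603.2 − 2062.3 = 6540.9 kPa
Z = PV_m/(RT) = (6540.9)(0.423)/((8.314)(392.7)) = 2766.8/3264.9 = 0.8474

Z ≈ 0.8474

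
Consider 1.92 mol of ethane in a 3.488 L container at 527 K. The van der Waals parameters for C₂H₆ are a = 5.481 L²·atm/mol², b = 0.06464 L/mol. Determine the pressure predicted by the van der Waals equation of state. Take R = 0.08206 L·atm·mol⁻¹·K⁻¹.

P = nRT/(V − nb) − a n²/V²
nRT/(V − nb) = (1.92)(0.08206)(527)/(3.488 − 1.92×0.06464) = 83.032/3.3639 = 24.683 atm
a n²/V² = (5.481)(1.92)²/(3.488)² = 1.6608 atm
P = 24.683 − 1.6608 = 23.02 atm

P ≈ 23.02 atm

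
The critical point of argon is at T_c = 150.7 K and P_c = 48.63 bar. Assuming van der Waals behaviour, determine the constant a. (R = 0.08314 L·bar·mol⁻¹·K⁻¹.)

From T_c = 8a/(27Rb) and P_c = a/(27b²): a = 27 R² T_c²/(64 P_c).
a = 27×(0.08314)²×(150.7)²/(64×48.63) = 4238.5/3112.3 = 1.362 L²·bar/mol²

a ≈ 1.362 L²·bar/mol²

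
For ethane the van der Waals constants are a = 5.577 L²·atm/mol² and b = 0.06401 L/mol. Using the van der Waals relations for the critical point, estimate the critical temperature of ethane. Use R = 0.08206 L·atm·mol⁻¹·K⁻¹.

For a van der Waals gas, T_c = 8a/(27Rb).
T_c = 8×5.577/(27×0.08206×0.06401) = 44.616/0.14182 = 314.6 K

T_c ≈ 314.6 K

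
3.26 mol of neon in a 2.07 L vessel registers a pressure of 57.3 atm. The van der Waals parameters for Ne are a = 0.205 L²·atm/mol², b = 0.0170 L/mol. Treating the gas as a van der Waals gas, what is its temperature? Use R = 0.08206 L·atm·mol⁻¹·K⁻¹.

T = (P + a n²/V²)(V − nb)/(nR)
P + a n²/V² = 57.3 + (0.205)(3.26)²/(2.07)² = 57.808 atm
V − nb = 2.07 − (3.26)(0.0170) = 2.0146 L
T = (57.808)(2.0146)/((3.26)(0.08206)) = 435.3 K

T ≈ 435.3 K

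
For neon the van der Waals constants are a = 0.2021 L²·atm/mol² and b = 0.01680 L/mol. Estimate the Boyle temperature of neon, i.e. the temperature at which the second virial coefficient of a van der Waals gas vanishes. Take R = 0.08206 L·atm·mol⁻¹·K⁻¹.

T_B ≈ 146.6 K

For a van der Waals gas the second virial coefficient B₂ = b − a/(RT) vanishes at T_B = a/(Rb).
T_B = 0.2021/(0.08206×0.01680) = 0.2021/0.0013786 = 146.6 K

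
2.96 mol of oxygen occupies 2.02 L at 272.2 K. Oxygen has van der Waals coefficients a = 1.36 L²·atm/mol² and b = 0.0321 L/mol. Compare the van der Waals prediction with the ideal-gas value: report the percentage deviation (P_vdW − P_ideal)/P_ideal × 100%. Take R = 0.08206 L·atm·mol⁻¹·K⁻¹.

Ideal: P_ideal = nRT/V = (2.96)(0.08206)(272.2)/2.02 = 32.7311 atm
vdW: P = nRT/(V − nb) − a n²/V² = 66.1167/1.92498 − 11.9158/4.08040 = 34.3467 − 2.92025 = 31.4265 atm
% deviation = (31.4265 − 32.7311)/32.7311 × 100% = -3.99%

-3.99 %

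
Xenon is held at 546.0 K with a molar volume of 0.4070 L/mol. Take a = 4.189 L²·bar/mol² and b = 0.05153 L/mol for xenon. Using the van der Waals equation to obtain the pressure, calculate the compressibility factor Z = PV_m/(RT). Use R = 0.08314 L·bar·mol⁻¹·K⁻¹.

Z ≈ 0.9182

P = RT/(V_m − b) − a/V_m² = (0.08314)(546.0)/(0.4070 − 0.05153) − 4.189/(0.4070)²
  = 45.394/0.35547 − 25.288 = 127.70 − 25.288 = 102.41 bar
Z = PV_m/(RT) = (102.41)(0.4070)/((0.08314)(546.0)) = 41.681/45.394 = 0.9182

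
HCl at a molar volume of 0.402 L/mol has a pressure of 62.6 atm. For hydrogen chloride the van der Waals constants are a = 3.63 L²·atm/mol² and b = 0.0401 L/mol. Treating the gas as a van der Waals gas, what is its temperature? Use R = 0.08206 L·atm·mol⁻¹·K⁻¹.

T = (P + a/V_m²)(V_m − b)/R
P + a/V_m² = 62.6 + 3.63/(0.402)² = 85.062 atm
V_m − b = 0.402 − 0.0401 = 0.36190 L/mol
T = (85.062)(0.36190)/0.08206 = 375.1 K

T ≈ 375.1 K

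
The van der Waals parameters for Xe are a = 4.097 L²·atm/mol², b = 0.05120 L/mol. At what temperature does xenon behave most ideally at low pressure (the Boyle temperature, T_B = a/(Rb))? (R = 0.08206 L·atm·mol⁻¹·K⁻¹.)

T_B ≈ 975.1 K

For a van der Waals gas the second virial coefficient B₂ = b − a/(RT) vanishes at T_B = a/(Rb).
T_B = 4.097/(0.08206×0.05120) = 4.097/0.0042015 = 975.1 K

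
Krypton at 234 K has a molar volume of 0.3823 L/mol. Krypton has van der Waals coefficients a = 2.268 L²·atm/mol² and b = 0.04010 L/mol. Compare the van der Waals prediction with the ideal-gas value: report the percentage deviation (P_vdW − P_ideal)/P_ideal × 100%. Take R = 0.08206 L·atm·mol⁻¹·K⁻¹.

Ideal: P_ideal = RT/V_m = (0.08206)(234)/0.3823 = 50.2277 atm
vdW: P = RT/(V_m − b) − a/V_m² = 19.2020/0.342200 − 2.268/0.146153 = 56.1134 − 15.5180 = 40.5954 atm
% deviation = (40.5954 − 50.2277)/50.2277 × 100% = -19.18%

-19.18 %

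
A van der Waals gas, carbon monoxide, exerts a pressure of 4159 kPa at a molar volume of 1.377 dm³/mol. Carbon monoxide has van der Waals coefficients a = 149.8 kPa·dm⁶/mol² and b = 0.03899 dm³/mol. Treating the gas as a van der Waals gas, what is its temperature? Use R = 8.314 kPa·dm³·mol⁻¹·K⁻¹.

T ≈ 682.0 K

T = (P + a/V_m²)(V_m − b)/R
P + a/V_m² = 4159 + 149.8/(1.377)² = 4238.0 kPa
V_m − b = 1.377 − 0.03899 = 1.3380 dm³/mol
T = (4238.0)(1.3380)/8.314 = 682.0 K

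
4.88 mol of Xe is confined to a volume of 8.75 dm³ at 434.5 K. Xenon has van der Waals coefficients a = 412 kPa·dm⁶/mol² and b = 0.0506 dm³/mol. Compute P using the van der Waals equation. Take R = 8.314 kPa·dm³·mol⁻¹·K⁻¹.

P ≈ 1945 kPa

P = nRT/(V − nb) − a n²/V²
nRT/(V − nb) = (4.88)(8.314)(434.5)/(8.75 − 4.88×0.0506) = 17629/8.5031 = 2073.2 kPa
a n²/V² = (412)(4.88)²/(8.75)² = 128.15 kPa
P = 2073.2 − 128.15 = 1945 kPa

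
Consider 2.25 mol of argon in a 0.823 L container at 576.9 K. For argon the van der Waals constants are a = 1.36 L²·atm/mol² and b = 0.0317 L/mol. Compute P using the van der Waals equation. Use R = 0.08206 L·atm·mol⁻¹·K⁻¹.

P = nRT/(V − nb) − a n²/V²
nRT/(V − nb) = (2.25)(0.08206)(576.9)/(0.823 − 2.25×0.0317) = 106.52/0.75168 = 141.71 atm
a n²/V² = (1.36)(2.25)²/(0.823)² = 10.165 atm
P = 141.71 − 10.165 = 131.5 atm

P ≈ 131.5 atm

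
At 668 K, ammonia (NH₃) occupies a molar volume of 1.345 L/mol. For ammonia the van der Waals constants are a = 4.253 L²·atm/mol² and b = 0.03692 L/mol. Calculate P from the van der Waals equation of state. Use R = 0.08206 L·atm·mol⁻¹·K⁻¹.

P = RT/(V_m − b) − a/V_m²
RT/(V_m − b) = (0.08206)(668)/(1.345 − 0.03692) = 54.816/1.3081 = 41.905 atm
a/V_m² = 4.253/(1.345)² = 2.3510 atm
P = 41.905 − 2.3510 = 39.55 atm

P ≈ 39.55 atm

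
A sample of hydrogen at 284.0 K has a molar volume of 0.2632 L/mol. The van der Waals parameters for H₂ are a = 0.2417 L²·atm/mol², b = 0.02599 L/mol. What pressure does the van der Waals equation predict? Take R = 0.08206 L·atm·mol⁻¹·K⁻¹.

P ≈ 94.76 atm

P = RT/(V_m − b) − a/V_m²
RT/(V_m − b) = (0.08206)(284.0)/(0.2632 − 0.02599) = 23.305/0.23721 = 98.246 atm
a/V_m² = 0.2417/(0.2632)² = 3.4890 atm
P = 98.246 − 3.4890 = 94.76 atm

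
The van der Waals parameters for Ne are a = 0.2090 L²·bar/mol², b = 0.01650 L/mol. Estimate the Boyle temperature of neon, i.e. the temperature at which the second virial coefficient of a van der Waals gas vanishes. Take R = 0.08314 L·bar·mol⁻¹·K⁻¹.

T_B ≈ 152.4 K

For a van der Waals gas the second virial coefficient B₂ = b − a/(RT) vanishes at T_B = a/(Rb).
T_B = 0.2090/(0.08314×0.01650) = 0.2090/0.0013718 = 152.4 K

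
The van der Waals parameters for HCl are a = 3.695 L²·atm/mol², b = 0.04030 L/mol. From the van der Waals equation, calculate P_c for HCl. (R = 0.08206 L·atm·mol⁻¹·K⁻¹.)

P_c ≈ 84.26 atm

For a van der Waals gas, P_c = a/(27b²).
P_c = 3.695/(27×(0.04030)²) = 3.695/0.043850 = 84.26 atm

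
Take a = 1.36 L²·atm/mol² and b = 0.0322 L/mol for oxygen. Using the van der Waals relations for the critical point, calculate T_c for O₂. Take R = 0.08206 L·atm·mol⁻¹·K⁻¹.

For a van der Waals gas, T_c = 8a/(27Rb).
T_c = 8×1.36/(27×0.08206×0.0322) = 10.880/0.071343 = 152.5 K

T_c ≈ 152.5 K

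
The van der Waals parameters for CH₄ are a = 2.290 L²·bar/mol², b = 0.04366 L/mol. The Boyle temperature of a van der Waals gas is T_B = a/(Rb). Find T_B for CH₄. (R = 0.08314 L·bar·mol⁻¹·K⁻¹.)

T_B ≈ 630.9 K

For a van der Waals gas the second virial coefficient B₂ = b − a/(RT) vanishes at T_B = a/(Rb).
T_B = 2.290/(0.08314×0.04366) = 2.290/0.0036299 = 630.9 K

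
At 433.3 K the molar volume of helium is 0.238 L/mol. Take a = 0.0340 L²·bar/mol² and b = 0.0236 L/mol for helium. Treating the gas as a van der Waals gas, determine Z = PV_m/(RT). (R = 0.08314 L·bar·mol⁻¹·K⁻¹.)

Z ≈ 1.106

P = RT/(V_m − b) − a/V_m² = (0.08314)(433.3)/(0.238 − 0.0236) − 0.0340/(0.238)²
  = 36.025/0.21440 − 0.60024 = 168.03 − 0.60024 = 167.43 bar
Z = PV_m/(RT) = (167.43)(0.238)/((0.08314)(433.3)) = 39.848/36.025 = 1.106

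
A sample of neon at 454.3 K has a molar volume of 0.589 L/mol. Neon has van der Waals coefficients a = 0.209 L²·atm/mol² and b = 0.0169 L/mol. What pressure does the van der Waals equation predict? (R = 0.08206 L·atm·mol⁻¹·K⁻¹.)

P ≈ 64.56 atm

P = RT/(V_m − b) − a/V_m²
RT/(V_m − b) = (0.08206)(454.3)/(0.589 − 0.0169) = 37.280/0.57210 = 65.163 atm
a/V_m² = 0.209/(0.589)² = 0.60244 atm
P = 65.163 − 0.60244 = 64.56 atm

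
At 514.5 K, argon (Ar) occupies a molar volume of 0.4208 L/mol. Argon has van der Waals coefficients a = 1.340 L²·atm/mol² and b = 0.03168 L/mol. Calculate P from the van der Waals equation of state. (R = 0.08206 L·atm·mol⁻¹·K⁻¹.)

P ≈ 100.9 atm

P = RT/(V_m − b) − a/V_m²
RT/(V_m − b) = (0.08206)(514.5)/(0.4208 − 0.03168) = 42.220/0.38912 = 108.50 atm
a/V_m² = 1.340/(0.4208)² = 7.5675 atm
P = 108.50 − 7.5675 = 100.9 atm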